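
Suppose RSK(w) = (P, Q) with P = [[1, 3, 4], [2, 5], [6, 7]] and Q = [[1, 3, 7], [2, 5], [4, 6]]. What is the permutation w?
6 2 7 1 5 3 4

Reverse the RSK construction: for i from n down to 1, find the cell of Q containing i, remove the entry at that cell from P, and reverse-bump it up through P; the value ejected from row 1 is w(i).

Step i=7: Q has 7 at row 1, column 3; remove that cell from P, ejecting 4. So w(7) = 4. P is now [[1, 3], [2, 5], [6, 7]].
Step i=6: Q has 6 at row 3, column 2; remove 7 from row 3 of P and reverse-bump: 7 enters row 2 and ejects 5; 5 enters row 1 and ejects 3. So w(6) = 3. P is now [[1, 5], [2, 7], [6]].
Step i=5: Q has 5 at row 2, column 2; remove 7 from row 2 of P and reverse-bump: 7 enters row 1 and ejects 5. So w(5) = 5. P is now [[1, 7], [2], [6]].
Step i=4: Q has 4 at row 3, column 1; remove 6 from row 3 of P and reverse-bump: 6 enters row 2 and ejects 2; 2 enters row 1 and ejects 1. So w(4) = 1. P is now [[2, 7], [6]].
Step i=3: Q has 3 at row 1, column 2; remove that cell from P, ejecting 7. So w(3) = 7. P is now [[2], [6]].
Step i=2: Q has 2 at row 2, column 1; remove 6 from row 2 of P and reverse-bump: 6 enters row 1 and ejects 2. So w(2) = 2. P is now [[6]].
Step i=1: Q has 1 at row 1, column 1; remove that cell from P, ejecting 6. So w(1) = 6. P is now [].

So w = 6 2 7 1 5 3 4.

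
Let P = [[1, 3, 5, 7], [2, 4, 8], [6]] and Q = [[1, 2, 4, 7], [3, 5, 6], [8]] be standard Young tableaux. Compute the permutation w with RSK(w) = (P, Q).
2 6 1 8 4 5 7 3

Reverse the RSK construction: for i from n down to 1, find the cell of Q containing i, remove the entry at that cell from P, and reverse-bump it up through P; the value ejected from row 1 is w(i).

Step i=8: Q has 8 at row 3, column 1; remove 6 from row 3 of P and reverse-bump: 6 enters row 2 and ejects 4; 4 enters row 1 and ejects 3. So w(8) = 3. P is now [[1, 4, 5, 7], [2, 6, 8]].
Step i=7: Q has 7 at row 1, column 4; remove that cell from P, ejecting 7. So w(7) = 7. P is now [[1, 4, 5], [2, 6, 8]].
Step i=6: Q has 6 at row 2, column 3; remove 8 from row 2 of P and reverse-bump: 8 enters row 1 and ejects 5. So w(6) = 5. P is now [[1, 4, 8], [2, 6]].
Step i=5: Q has 5 at row 2, column 2; remove 6 from row 2 of P and reverse-bump: 6 enters row 1 and ejects 4. So w(5) = 4. P is now [[1, 6, 8], [2]].
Step i=4: Q has 4 at row 1, column 3; remove that cell from P, ejecting 8. So w(4) = 8. P is now [[1, 6], [2]].
Step i=3: Q has 3 at row 2, column 1; remove 2 from row 2 of P and reverse-bump: 2 enters row 1 and ejects 1. So w(3) = 1. P is now [[2, 6]].
Step i=2: Q has 2 at row 1, column 2; remove that cell from P, ejecting 6. So w(2) = 6. P is now [[2]].
Step i=1: Q has 1 at row 1, column 1; remove that cell from P, ejecting 2. So w(1) = 2. P is now [].

So w = 2 6 1 8 4 5 7 3.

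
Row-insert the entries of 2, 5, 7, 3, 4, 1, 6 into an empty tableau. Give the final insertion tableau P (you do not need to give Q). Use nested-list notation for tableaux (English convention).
P = [[1, 3, 4, 6], [2, 7], [5]]

After inserting 2: P = [[2]].
After inserting 5: P = [[2, 5]].
After inserting 7: P = [[2, 5, 7]].
After inserting 3: P = [[2, 3, 7], [5]].
After inserting 4: P = [[2, 3, 4], [5, 7]].
After inserting 1: P = [[1, 3, 4], [2, 7], [5]].
After inserting 6: P = [[1, 3, 4, 6], [2, 7], [5]].

So P = [[1, 3, 4, 6], [2, 7], [5]].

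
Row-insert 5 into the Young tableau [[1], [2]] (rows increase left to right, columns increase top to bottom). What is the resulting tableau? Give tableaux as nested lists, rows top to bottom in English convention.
5 is larger than every entry of row 1, so it is appended to row 1. The new tableau is [[1, 5], [2]].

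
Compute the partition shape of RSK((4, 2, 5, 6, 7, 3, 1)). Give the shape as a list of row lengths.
RSK row insertion gives P = [[1, 3, 6, 7], [2, 5], [4]], which has shape [4, 2, 1].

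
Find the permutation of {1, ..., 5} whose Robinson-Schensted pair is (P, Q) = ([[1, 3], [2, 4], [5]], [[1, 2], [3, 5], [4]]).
2 5 4 1 3

Reverse the RSK construction: for i from n down to 1, find the cell of Q containing i, remove the entry at that cell from P, and reverse-bump it up through P; the value ejected from row 1 is w(i).

Step i=5: Q has 5 at row 2, column 2; remove 4 from row 2 of P and reverse-bump: 4 enters row 1 and ejects 3. So w(5) = 3. P is now [[1, 4], [2], [5]].
Step i=4: Q has 4 at row 3, column 1; remove 5 from row 3 of P and reverse-bump: 5 enters row 2 and ejects 2; 2 enters row 1 and ejects 1. So w(4) = 1. P is now [[2, 4], [5]].
Step i=3: Q has 3 at row 2, column 1; remove 5 from row 2 of P and reverse-bump: 5 enters row 1 and ejects 4. So w(3) = 4. P is now [[2, 5]].
Step i=2: Q has 2 at row 1, column 2; remove that cell from P, ejecting 5. So w(2) = 5. P is now [[2]].
Step i=1: Q has 1 at row 1, column 1; remove that cell from P, ejecting 2. So w(1) = 2. P is now [].

So w = 2 5 4 1 3.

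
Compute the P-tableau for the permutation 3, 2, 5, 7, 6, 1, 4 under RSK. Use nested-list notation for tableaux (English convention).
P = [[1, 4, 6], [2, 5], [3, 7]]

Insert 3: appended to row 1. P = [[3]].
Insert 2: 2 bumps 3 from row 1; 3 starts row 2. P = [[2], [3]].
Insert 5: appended to row 1. P = [[2, 5], [3]].
Insert 7: appended to row 1. P = [[2, 5, 7], [3]].
Insert 6: 6 bumps 7 from row 1; 7 appends to row 2. P = [[2, 5, 6], [3, 7]].
Insert 1: 1 bumps 2 from row 1; 2 bumps 3 from row 2; 3 starts row 3. P = [[1, 5, 6], [2, 7], [3]].
Insert 4: 4 bumps 5 from row 1; 5 bumps 7 from row 2; 7 appends to row 3. P = [[1, 4, 6], [2, 5], [3, 7]].

So P = [[1, 4, 6], [2, 5], [3, 7]].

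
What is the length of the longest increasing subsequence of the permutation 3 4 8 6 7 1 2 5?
4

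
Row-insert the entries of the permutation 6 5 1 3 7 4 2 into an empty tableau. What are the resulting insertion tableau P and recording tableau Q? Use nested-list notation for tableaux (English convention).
Insert each entry of the permutation into P by Schensted row insertion, recording in Q the position of each new cell.

Insert 6: appended to row 1. P = [[6]].
Insert 5: 5 bumps 6 from row 1; 6 starts row 2. P = [[5], [6]].
Insert 1: 1 bumps 5 from row 1; 5 bumps 6 from row 2; 6 starts row 3. P = [[1], [5], [6]].
Insert 3: appended to row 1. P = [[1, 3], [5], [6]].
Insert 7: appended to row 1. P = [[1, 3, 7], [5], [6]].
Insert 4: 4 bumps 7 from row 1; 7 appends to row 2. P = [[1, 3, 4], [5, 7], [6]].
Insert 2: 2 bumps 3 from row 1; 3 bumps 5 from row 2; 5 bumps 6 from row 3; 6 starts row 4. P = [[1, 2, 4], [3, 7], [5], [6]].

So P = [[1, 2, 4], [3, 7], [5], [6]], Q = [[1, 4, 5], [2, 6], [3], [7]].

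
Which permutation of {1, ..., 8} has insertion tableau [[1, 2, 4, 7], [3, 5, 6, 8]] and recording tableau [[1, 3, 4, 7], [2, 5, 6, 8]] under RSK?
3 1 5 6 2 4 8 7

Reverse the RSK construction: for i from n down to 1, find the cell of Q containing i, remove the entry at that cell from P, and reverse-bump it up through P; the value ejected from row 1 is w(i).

Step i=8: Q has 8 at row 2, column 4; remove 8 from row 2 of P and reverse-bump: 8 enters row 1 and ejects 7. So w(8) = 7. P is now [[1, 2, 4, 8], [3, 5, 6]].
Step i=7: Q has 7 at row 1, column 4; remove that cell from P, ejecting 8. So w(7) = 8. P is now [[1, 2, 4], [3, 5, 6]].
Step i=6: Q has 6 at row 2, column 3; remove 6 from row 2 of P and reverse-bump: 6 enters row 1 and ejects 4. So w(6) = 4. P is now [[1, 2, 6], [3, 5]].
Step i=5: Q has 5 at row 2, column 2; remove 5 from row 2 of P and reverse-bump: 5 enters row 1 and ejects 2. So w(5) = 2. P is now [[1, 5, 6], [3]].
Step i=4: Q has 4 at row 1, column 3; remove that cell from P, ejecting 6. So w(4) = 6. P is now [[1, 5], [3]].
Step i=3: Q has 3 at row 1, column 2; remove that cell from P, ejecting 5. So w(3) = 5. P is now [[1], [3]].
Step i=2: Q has 2 at row 2, column 1; remove 3 from row 2 of P and reverse-bump: 3 enters row 1 and ejects 1. So w(2) = 1. P is now [[3]].
Step i=1: Q has 1 at row 1, column 1; remove that cell from P, ejecting 3. So w(1) = 3. P is now [].

So w = 3 1 5 6 2 4 8 7.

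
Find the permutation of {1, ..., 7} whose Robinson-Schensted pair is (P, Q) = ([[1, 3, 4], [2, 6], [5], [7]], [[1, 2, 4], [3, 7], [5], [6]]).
2 7 5 6 3 1 4

Reverse the RSK construction: for i from n down to 1, find the cell of Q containing i, remove the entry at that cell from P, and reverse-bump it up through P; the value ejected from row 1 is w(i).

Step i=7: Q has 7 at row 2, column 2; remove 6 from row 2 of P and reverse-bump: 6 enters row 1 and ejects 4. So w(7) = 4. P is now [[1, 3, 6], [2], [5], [7]].
Step i=6: Q has 6 at row 4, column 1; remove 7 from row 4 of P and reverse-bump: 7 enters row 3 and ejects 5; 5 enters row 2 and ejects 2; 2 enters row 1 and ejects 1. So w(6) = 1. P is now [[2, 3, 6], [5], [7]].
Step i=5: Q has 5 at row 3, column 1; remove 7 from row 3 of P and reverse-bump: 7 enters row 2 and ejects 5; 5 enters row 1 and ejects 3. So w(5) = 3. P is now [[2, 5, 6], [7]].
Step i=4: Q has 4 at row 1, column 3; remove that cell from P, ejecting 6. So w(4) = 6. P is now [[2, 5], [7]].
Step i=3: Q has 3 at row 2, column 1; remove 7 from row 2 of P and reverse-bump: 7 enters row 1 and ejects 5. So w(3) = 5. P is now [[2, 7]].
Step i=2: Q has 2 at row 1, column 2; remove that cell from P, ejecting 7. So w(2) = 7. P is now [[2]].
Step i=1: Q has 1 at row 1, column 1; remove that cell from P, ejecting 2. So w(1) = 2. P is now [].

So w = 2 7 5 6 3 1 4.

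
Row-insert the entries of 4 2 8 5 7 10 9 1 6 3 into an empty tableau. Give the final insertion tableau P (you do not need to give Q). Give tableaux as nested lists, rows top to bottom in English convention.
P = [[1, 3, 6, 9], [2, 5, 10], [4, 7], [8]]

After inserting 4: P = [[4]].
After inserting 2: P = [[2], [4]].
After inserting 8: P = [[2, 8], [4]].
After inserting 5: P = [[2, 5], [4, 8]].
After inserting 7: P = [[2, 5, 7], [4, 8]].
After inserting 10: P = [[2, 5, 7, 10], [4, 8]].
After inserting 9: P = [[2, 5, 7, 9], [4, 8, 10]].
After inserting 1: P = [[1, 5, 7, 9], [2, 8, 10], [4]].
After inserting 6: P = [[1, 5, 6, 9], [2, 7, 10], [4, 8]].
After inserting 3: P = [[1, 3, 6, 9], [2, 5, 10], [4, 7], [8]].

So P = [[1, 3, 6, 9], [2, 5, 10], [4, 7], [8]].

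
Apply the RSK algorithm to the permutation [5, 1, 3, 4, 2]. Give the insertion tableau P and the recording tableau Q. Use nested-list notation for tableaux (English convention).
Insert each entry of the permutation into P by Schensted row insertion, recording in Q the position of each new cell.

Insert 5: appended to row 1. P = [[5]].
Insert 1: 1 bumps 5 from row 1; 5 starts row 2. P = [[1], [5]].
Insert 3: appended to row 1. P = [[1, 3], [5]].
Insert 4: appended to row 1. P = [[1, 3, 4], [5]].
Insert 2: 2 bumps 3 from row 1; 3 bumps 5 from row 2; 5 starts row 3. P = [[1, 2, 4], [3], [5]].

So P = [[1, 2, 4], [3], [5]], Q = [[1, 3, 4], [2], [5]].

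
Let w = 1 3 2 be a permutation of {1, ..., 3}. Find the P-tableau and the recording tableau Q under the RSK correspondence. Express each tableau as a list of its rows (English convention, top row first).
P = [[1, 2], [3]], Q = [[1, 2], [3]]

Insert each entry of the permutation into P by Schensted row insertion, recording in Q the position of each new cell.

Insert 1: appended to row 1. P = [[1]], Q = [[1]].
Insert 3: appended to row 1. P = [[1, 3]], Q = [[1, 2]].
Insert 2: 2 bumps 3 from row 1; 3 starts row 2. P = [[1, 2], [3]], Q = [[1, 2], [3]].

So P = [[1, 2], [3]], Q = [[1, 2], [3]].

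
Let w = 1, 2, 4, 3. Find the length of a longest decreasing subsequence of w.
2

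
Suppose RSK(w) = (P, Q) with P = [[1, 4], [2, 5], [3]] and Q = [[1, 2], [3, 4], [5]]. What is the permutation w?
Reverse the RSK construction: for i from n down to 1, find the cell of Q containing i, remove the entry at that cell from P, and reverse-bump it up through P; the value ejected from row 1 is w(i).

Step i=5: Q has 5 at row 3, column 1; remove 3 from row 3 of P and reverse-bump: 3 enters row 2 and ejects 2; 2 enters row 1 and ejects 1. So w(5) = 1. P is now [[2, 4], [3, 5]].
Step i=4: Q has 4 at row 2, column 2; remove 5 from row 2 of P and reverse-bump: 5 enters row 1 and ejects 4. So w(4) = 4. P is now [[2, 5], [3]].
Step i=3: Q has 3 at row 2, column 1; remove 3 from row 2 of P and reverse-bump: 3 enters row 1 and ejects 2. So w(3) = 2. P is now [[3, 5]].
Step i=2: Q has 2 at row 1, column 2; remove that cell from P, ejecting 5. So w(2) = 5. P is now [[3]].
Step i=1: Q has 1 at row 1, column 1; remove that cell from P, ejecting 3. So w(1) = 3. P is now [].

So w = 3 5 2 4 1.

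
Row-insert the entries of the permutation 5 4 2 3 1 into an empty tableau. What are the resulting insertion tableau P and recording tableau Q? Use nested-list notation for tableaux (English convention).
Insert each entry of the permutation into P by Schensted row insertion, recording in Q the position of each new cell.

Insert 5: appended to row 1. P = [[5]].
Insert 4: 4 bumps 5 from row 1; 5 starts row 2. P = [[4], [5]].
Insert 2: 2 bumps 4 from row 1; 4 bumps 5 from row 2; 5 starts row 3. P = [[2], [4], [5]].
Insert 3: appended to row 1. P = [[2, 3], [4], [5]].
Insert 1: 1 bumps 2 from row 1; 2 bumps 4 from row 2; 4 bumps 5 from row 3; 5 starts row 4. P = [[1, 3], [2], [4], [5]].

So P = [[1, 3], [2], [4], [5]], Q = [[1, 4], [2], [3], [5]].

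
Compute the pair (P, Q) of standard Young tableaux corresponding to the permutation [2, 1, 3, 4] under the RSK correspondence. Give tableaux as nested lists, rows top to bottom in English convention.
Insert each entry of the permutation into P by Schensted row insertion, recording in Q the position of each new cell.

After inserting 2: P = [[2]].
After inserting 1: P = [[1], [2]].
After inserting 3: P = [[1, 3], [2]].
After inserting 4: P = [[1, 3, 4], [2]].

So P = [[1, 3, 4], [2]], Q = [[1, 3, 4], [2]].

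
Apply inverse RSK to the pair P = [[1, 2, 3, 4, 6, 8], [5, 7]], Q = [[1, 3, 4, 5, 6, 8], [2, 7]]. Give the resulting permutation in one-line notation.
Reverse the RSK construction: for i from n down to 1, find the cell of Q containing i, remove the entry at that cell from P, and reverse-bump it up through P; the value ejected from row 1 is w(i).

Step i=8: Q has 8 at row 1, column 6; remove that cell from P, ejecting 8. So w(8) = 8. P is now [[1, 2, 3, 4, 6], [5, 7]].
Step i=7: Q has 7 at row 2, column 2; remove 7 from row 2 of P and reverse-bump: 7 enters row 1 and ejects 6. So w(7) = 6. P is now [[1, 2, 3, 4, 7], [5]].
Step i=6: Q has 6 at row 1, column 5; remove that cell from P, ejecting 7. So w(6) = 7. P is now [[1, 2, 3, 4], [5]].
Step i=5: Q has 5 at row 1, column 4; remove that cell from P, ejecting 4. So w(5) = 4. P is now [[1, 2, 3], [5]].
Step i=4: Q has 4 at row 1, column 3; remove that cell from P, ejecting 3. So w(4) = 3. P is now [[1, 2], [5]].
Step i=3: Q has 3 at row 1, column 2; remove that cell from P, ejecting 2. So w(3) = 2. P is now [[1], [5]].
Step i=2: Q has 2 at row 2, column 1; remove 5 from row 2 of P and reverse-bump: 5 enters row 1 and ejects 1. So w(2) = 1. P is now [[5]].
Step i=1: Q has 1 at row 1, column 1; remove that cell from P, ejecting 5. So w(1) = 5. P is now [].

So w = 5 1 2 3 4 7 6 8.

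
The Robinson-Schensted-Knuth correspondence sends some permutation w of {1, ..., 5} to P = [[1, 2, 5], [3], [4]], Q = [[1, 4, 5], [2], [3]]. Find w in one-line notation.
4 3 1 2 5

Reverse the RSK construction: for i from n down to 1, find the cell of Q containing i, remove the entry at that cell from P, and reverse-bump it up through P; the value ejected from row 1 is w(i).

Step i=5: Q has 5 at row 1, column 3; remove that cell from P, ejecting 5. So w(5) = 5. P is now [[1, 2], [3], [4]].
Step i=4: Q has 4 at row 1, column 2; remove that cell from P, ejecting 2. So w(4) = 2. P is now [[1], [3], [4]].
Step i=3: Q has 3 at row 3, column 1; remove 4 from row 3 of P and reverse-bump: 4 enters row 2 and ejects 3; 3 enters row 1 and ejects 1. So w(3) = 1. P is now [[3], [4]].
Step i=2: Q has 2 at row 2, column 1; remove 4 from row 2 of P and reverse-bump: 4 enters row 1 and ejects 3. So w(2) = 3. P is now [[4]].
Step i=1: Q has 1 at row 1, column 1; remove that cell from P, ejecting 4. So w(1) = 4. P is now [].

So w = 4 3 1 2 5.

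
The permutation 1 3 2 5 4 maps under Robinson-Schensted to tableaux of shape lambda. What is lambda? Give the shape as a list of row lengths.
RSK row insertion gives P = [[1, 2, 4], [3, 5]], which has shape [3, 2].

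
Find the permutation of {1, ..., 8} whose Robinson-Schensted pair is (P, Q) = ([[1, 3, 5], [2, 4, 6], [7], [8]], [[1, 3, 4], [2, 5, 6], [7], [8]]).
2 1 4 8 3 7 6 5

Reverse RSK: for i = n, n-1, ..., 1, locate i in Q, remove the corresponding corner cell from P, and reverse-bump its entry up through P; the value ejected from row 1 is w(i).

So w = 2 1 4 8 3 7 6 5.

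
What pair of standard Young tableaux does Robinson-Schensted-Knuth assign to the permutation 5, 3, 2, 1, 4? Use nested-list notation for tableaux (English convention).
Insert each entry of the permutation into P by Schensted row insertion, recording in Q the position of each new cell.

Insert 5: appended to row 1. P = [[5]].
Insert 3: 3 bumps 5 from row 1; 5 starts row 2. P = [[3], [5]].
Insert 2: 2 bumps 3 from row 1; 3 bumps 5 from row 2; 5 starts row 3. P = [[2], [3], [5]].
Insert 1: 1 bumps 2 from row 1; 2 bumps 3 from row 2; 3 bumps 5 from row 3; 5 starts row 4. P = [[1], [2], [3], [5]].
Insert 4: appended to row 1. P = [[1, 4], [2], [3], [5]].

So P = [[1, 4], [2], [3], [5]], Q = [[1, 5], [2], [3], [4]].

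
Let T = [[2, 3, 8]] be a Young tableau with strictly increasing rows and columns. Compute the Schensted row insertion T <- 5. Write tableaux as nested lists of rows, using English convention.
In row 1, 5 replaces 8 (the leftmost entry greater than 5); 8 is bumped to row 2. 8 starts a new row 2. The new tableau is [[2, 3, 5], [8]].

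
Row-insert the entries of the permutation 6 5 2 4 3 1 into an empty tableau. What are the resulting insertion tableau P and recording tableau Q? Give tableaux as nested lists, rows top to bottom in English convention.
P = [[1, 3], [2], [4], [5], [6]], Q = [[1, 4], [2], [3], [5], [6]]

Insert each entry of the permutation into P by Schensted row insertion, recording in Q the position of each new cell.

Insert 6: appended to row 1. P = [[6]].
Insert 5: 5 bumps 6 from row 1; 6 starts row 2. P = [[5], [6]].
Insert 2: 2 bumps 5 from row 1; 5 bumps 6 from row 2; 6 starts row 3. P = [[2], [5], [6]].
Insert 4: appended to row 1. P = [[2, 4], [5], [6]].
Insert 3: 3 bumps 4 from row 1; 4 bumps 5 from row 2; 5 bumps 6 from row 3; 6 starts row 4. P = [[2, 3], [4], [5], [6]].
Insert 1: 1 bumps 2 from row 1; 2 bumps 4 from row 2; 4 bumps 5 from row 3; 5 bumps 6 from row 4; 6 starts row 5. P = [[1, 3], [2], [4], [5], [6]].

So P = [[1, 3], [2], [4], [5], [6]], Q = [[1, 4], [2], [3], [5], [6]].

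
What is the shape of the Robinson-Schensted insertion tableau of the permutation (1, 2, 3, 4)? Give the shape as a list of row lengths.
[4]

RSK row insertion gives P = [[1, 2, 3, 4]], which has shape [4].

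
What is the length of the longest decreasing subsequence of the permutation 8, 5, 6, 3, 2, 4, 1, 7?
5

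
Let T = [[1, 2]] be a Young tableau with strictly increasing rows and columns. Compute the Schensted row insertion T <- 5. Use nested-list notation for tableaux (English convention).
5 is larger than every entry of row 1, so it is appended to row 1. The new tableau is [[1, 2, 5]].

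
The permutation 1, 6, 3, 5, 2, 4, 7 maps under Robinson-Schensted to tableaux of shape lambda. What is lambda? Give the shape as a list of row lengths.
Row-insert each entry into an empty tableau.

After inserting 1: P = [[1]].
After inserting 6: P = [[1, 6]].
After inserting 3: P = [[1, 3], [6]].
After inserting 5: P = [[1, 3, 5], [6]].
After inserting 2: P = [[1, 2, 5], [3], [6]].
After inserting 4: P = [[1, 2, 4], [3, 5], [6]].
After inserting 7: P = [[1, 2, 4, 7], [3, 5], [6]].

The final insertion tableau P = [[1, 2, 4, 7], [3, 5], [6]] has shape [4, 2, 1].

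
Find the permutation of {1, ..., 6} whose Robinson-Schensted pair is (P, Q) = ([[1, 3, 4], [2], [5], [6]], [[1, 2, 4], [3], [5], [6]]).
Reverse the RSK construction: for i from n down to 1, find the cell of Q containing i, remove the entry at that cell from P, and reverse-bump it up through P; the value ejected from row 1 is w(i).

Step i=6: Q has 6 at row 4, column 1; remove 6 from row 4 of P and reverse-bump: 6 enters row 3 and ejects 5; 5 enters row 2 and ejects 2; 2 enters row 1 and ejects 1. So w(6) = 1. P is now [[2, 3, 4], [5], [6]].
Step i=5: Q has 5 at row 3, column 1; remove 6 from row 3 of P and reverse-bump: 6 enters row 2 and ejects 5; 5 enters row 1 and ejects 4. So w(5) = 4. P is now [[2, 3, 5], [6]].
Step i=4: Q has 4 at row 1, column 3; remove that cell from P, ejecting 5. So w(4) = 5. P is now [[2, 3], [6]].
Step i=3: Q has 3 at row 2, column 1; remove 6 from row 2 of P and reverse-bump: 6 enters row 1 and ejects 3. So w(3) = 3. P is now [[2, 6]].
Step i=2: Q has 2 at row 1, column 2; remove that cell from P, ejecting 6. So w(2) = 6. P is now [[2]].
Step i=1: Q has 1 at row 1, column 1; remove that cell from P, ejecting 2. So w(1) = 2. P is now [].

So w = 2 6 3 5 4 1.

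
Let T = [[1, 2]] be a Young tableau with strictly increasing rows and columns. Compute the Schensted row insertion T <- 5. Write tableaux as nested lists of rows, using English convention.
[[1, 2, 5]]

5 is larger than every entry of row 1, so it is appended to row 1. The new tableau is [[1, 2, 5]].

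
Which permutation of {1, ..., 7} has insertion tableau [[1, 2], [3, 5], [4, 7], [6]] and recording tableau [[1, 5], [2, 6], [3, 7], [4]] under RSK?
Reverse the RSK construction: for i from n down to 1, find the cell of Q containing i, remove the entry at that cell from P, and reverse-bump it up through P; the value ejected from row 1 is w(i).

Step i=7: Q has 7 at row 3, column 2; remove 7 from row 3 of P and reverse-bump: 7 enters row 2 and ejects 5; 5 enters row 1 and ejects 2. So w(7) = 2. P is now [[1, 5], [3, 7], [4], [6]].
Step i=6: Q has 6 at row 2, column 2; remove 7 from row 2 of P and reverse-bump: 7 enters row 1 and ejects 5. So w(6) = 5. P is now [[1, 7], [3], [4], [6]].
Step i=5: Q has 5 at row 1, column 2; remove that cell from P, ejecting 7. So w(5) = 7. P is now [[1], [3], [4], [6]].
Step i=4: Q has 4 at row 4, column 1; remove 6 from row 4 of P and reverse-bump: 6 enters row 3 and ejects 4; 4 enters row 2 and ejects 3; 3 enters row 1 and ejects 1. So w(4) = 1. P is now [[3], [4], [6]].
Step i=3: Q has 3 at row 3, column 1; remove 6 from row 3 of P and reverse-bump: 6 enters row 2 and ejects 4; 4 enters row 1 and ejects 3. So w(3) = 3. P is now [[4], [6]].
Step i=2: Q has 2 at row 2, column 1; remove 6 from row 2 of P and reverse-bump: 6 enters row 1 and ejects 4. So w(2) = 4. P is now [[6]].
Step i=1: Q has 1 at row 1, column 1; remove that cell from P, ejecting 6. So w(1) = 6. P is now [].

So w = 6 4 3 1 7 5 2.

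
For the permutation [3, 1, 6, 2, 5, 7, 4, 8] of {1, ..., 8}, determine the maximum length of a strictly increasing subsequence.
5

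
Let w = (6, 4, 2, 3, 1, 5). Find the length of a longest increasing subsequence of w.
3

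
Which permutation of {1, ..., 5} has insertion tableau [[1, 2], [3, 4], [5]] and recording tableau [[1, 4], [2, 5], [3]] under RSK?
Reverse the RSK construction: for i from n down to 1, find the cell of Q containing i, remove the entry at that cell from P, and reverse-bump it up through P; the value ejected from row 1 is w(i).

Step i=5: Q has 5 at row 2, column 2; remove 4 from row 2 of P and reverse-bump: 4 enters row 1 and ejects 2. So w(5) = 2. P is now [[1, 4], [3], [5]].
Step i=4: Q has 4 at row 1, column 2; remove that cell from P, ejecting 4. So w(4) = 4. P is now [[1], [3], [5]].
Step i=3: Q has 3 at row 3, column 1; remove 5 from row 3 of P and reverse-bump: 5 enters row 2 and ejects 3; 3 enters row 1 and ejects 1. So w(3) = 1. P is now [[3], [5]].
Step i=2: Q has 2 at row 2, column 1; remove 5 from row 2 of P and reverse-bump: 5 enters row 1 and ejects 3. So w(2) = 3. P is now [[5]].
Step i=1: Q has 1 at row 1, column 1; remove that cell from P, ejecting 5. So w(1) = 5. P is now [].

So w = 5 3 1 4 2.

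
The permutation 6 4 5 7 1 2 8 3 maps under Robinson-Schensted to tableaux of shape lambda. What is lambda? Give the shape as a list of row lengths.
Row-insert each entry into an empty tableau.

After inserting 6: P = [[6]].
After inserting 4: P = [[4], [6]].
After inserting 5: P = [[4, 5], [6]].
After inserting 7: P = [[4, 5, 7], [6]].
After inserting 1: P = [[1, 5, 7], [4], [6]].
After inserting 2: P = [[1, 2, 7], [4, 5], [6]].
After inserting 8: P = [[1, 2, 7, 8], [4, 5], [6]].
After inserting 3: P = [[1, 2, 3, 8], [4, 5, 7], [6]].

The final insertion tableau P = [[1, 2, 3, 8], [4, 5, 7], [6]] has shape [4, 3, 1].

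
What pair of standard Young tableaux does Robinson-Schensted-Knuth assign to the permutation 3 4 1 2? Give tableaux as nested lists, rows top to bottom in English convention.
Insert each entry of the permutation into P by Schensted row insertion, recording in Q the position of each new cell.

Insert 3: appended to row 1. P = [[3]].
Insert 4: appended to row 1. P = [[3, 4]].
Insert 1: 1 bumps 3 from row 1; 3 starts row 2. P = [[1, 4], [3]].
Insert 2: 2 bumps 4 from row 1; 4 appends to row 2. P = [[1, 2], [3, 4]].

So P = [[1, 2], [3, 4]], Q = [[1, 2], [3, 4]].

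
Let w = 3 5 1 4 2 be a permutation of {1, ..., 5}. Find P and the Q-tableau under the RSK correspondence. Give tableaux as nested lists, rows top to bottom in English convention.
Insert each entry of the permutation into P by Schensted row insertion, recording in Q the position of each new cell.

After inserting 3: P = [[3]].
After inserting 5: P = [[3, 5]].
After inserting 1: P = [[1, 5], [3]].
After inserting 4: P = [[1, 4], [3, 5]].
After inserting 2: P = [[1, 2], [3, 4], [5]].

So P = [[1, 2], [3, 4], [5]], Q = [[1, 2], [3, 4], [5]].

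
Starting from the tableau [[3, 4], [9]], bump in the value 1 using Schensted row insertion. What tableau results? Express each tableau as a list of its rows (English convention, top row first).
In row 1, 1 replaces 3 (the leftmost entry greater than 1); 3 is bumped to row 2. In row 2, 3 replaces 9 (the leftmost entry greater than 3); 9 is bumped to row 3. 9 starts a new row 3. The new tableau is [[1, 4], [3], [9]].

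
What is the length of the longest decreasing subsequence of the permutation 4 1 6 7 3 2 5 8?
3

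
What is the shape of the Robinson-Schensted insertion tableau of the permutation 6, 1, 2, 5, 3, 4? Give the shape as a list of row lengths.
[4, 1, 1]

Row-insert each entry into an empty tableau.

After inserting 6: P = [[6]].
After inserting 1: P = [[1], [6]].
After inserting 2: P = [[1, 2], [6]].
After inserting 5: P = [[1, 2, 5], [6]].
After inserting 3: P = [[1, 2, 3], [5], [6]].
After inserting 4: P = [[1, 2, 3, 4], [5], [6]].

The final insertion tableau P = [[1, 2, 3, 4], [5], [6]] has shape [4, 1, 1].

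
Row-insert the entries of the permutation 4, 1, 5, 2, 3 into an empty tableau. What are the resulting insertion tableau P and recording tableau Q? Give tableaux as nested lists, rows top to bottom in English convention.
P = [[1, 2, 3], [4, 5]], Q = [[1, 3, 5], [2, 4]]

Insert each entry of the permutation into P by Schensted row insertion, recording in Q the position of each new cell.

After inserting 4: P = [[4]].
After inserting 1: P = [[1], [4]].
After inserting 5: P = [[1, 5], [4]].
After inserting 2: P = [[1, 2], [4, 5]].
After inserting 3: P = [[1, 2, 3], [4, 5]].

So P = [[1, 2, 3], [4, 5]], Q = [[1, 3, 5], [2, 4]].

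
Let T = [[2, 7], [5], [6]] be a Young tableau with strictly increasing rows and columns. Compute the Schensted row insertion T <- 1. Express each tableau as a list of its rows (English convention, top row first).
[[1, 7], [2], [5], [6]]

In row 1, 1 replaces 2 (the leftmost entry greater than 1); 2 is bumped to row 2. In row 2, 2 replaces 5 (the leftmost entry greater than 2); 5 is bumped to row 3. In row 3, 5 replaces 6 (the leftmost entry greater than 5); 6 is bumped to row 4. 6 starts a new row 4. The new tableau is [[1, 7], [2], [5], [6]].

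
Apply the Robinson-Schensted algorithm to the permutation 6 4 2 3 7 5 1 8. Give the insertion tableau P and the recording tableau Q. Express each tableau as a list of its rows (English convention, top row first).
P = [[1, 3, 5, 8], [2, 7], [4], [6]], Q = [[1, 4, 5, 8], [2, 6], [3], [7]]

Insert each entry of the permutation into P by Schensted row insertion, recording in Q the position of each new cell.

Insert 6: appended to row 1. P = [[6]].
Insert 4: 4 bumps 6 from row 1; 6 starts row 2. P = [[4], [6]].
Insert 2: 2 bumps 4 from row 1; 4 bumps 6 from row 2; 6 starts row 3. P = [[2], [4], [6]].
Insert 3: appended to row 1. P = [[2, 3], [4], [6]].
Insert 7: appended to row 1. P = [[2, 3, 7], [4], [6]].
Insert 5: 5 bumps 7 from row 1; 7 appends to row 2. P = [[2, 3, 5], [4, 7], [6]].
Insert 1: 1 bumps 2 from row 1; 2 bumps 4 from row 2; 4 bumps 6 from row 3; 6 starts row 4. P = [[1, 3, 5], [2, 7], [4], [6]].
Insert 8: appended to row 1. P = [[1, 3, 5, 8], [2, 7], [4], [6]].

So P = [[1, 3, 5, 8], [2, 7], [4], [6]], Q = [[1, 4, 5, 8], [2, 6], [3], [7]].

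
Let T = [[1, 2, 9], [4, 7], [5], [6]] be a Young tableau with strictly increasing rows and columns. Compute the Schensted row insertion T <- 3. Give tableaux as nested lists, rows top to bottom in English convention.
In row 1, 3 replaces 9 (the leftmost entry greater than 3); 9 is bumped to row 2. 9 is appended to row 2. The new tableau is [[1, 2, 3], [4, 7, 9], [5], [6]].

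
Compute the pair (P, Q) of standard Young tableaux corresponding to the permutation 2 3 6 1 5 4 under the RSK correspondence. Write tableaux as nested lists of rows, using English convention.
P = [[1, 3, 4], [2, 5], [6]], Q = [[1, 2, 3], [4, 5], [6]]

Insert each entry of the permutation into P by Schensted row insertion, recording in Q the position of each new cell.

Insert 2: appended to row 1. P = [[2]].
Insert 3: appended to row 1. P = [[2, 3]].
Insert 6: appended to row 1. P = [[2, 3, 6]].
Insert 1: 1 bumps 2 from row 1; 2 starts row 2. P = [[1, 3, 6], [2]].
Insert 5: 5 bumps 6 from row 1; 6 appends to row 2. P = [[1, 3, 5], [2, 6]].
Insert 4: 4 bumps 5 from row 1; 5 bumps 6 from row 2; 6 starts row 3. P = [[1, 3, 4], [2, 5], [6]].

So P = [[1, 3, 4], [2, 5], [6]], Q = [[1, 2, 3], [4, 5], [6]].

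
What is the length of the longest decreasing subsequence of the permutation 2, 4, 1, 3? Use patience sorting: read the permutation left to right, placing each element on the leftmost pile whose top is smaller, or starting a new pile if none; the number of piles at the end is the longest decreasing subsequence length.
2: new pile. tops = [2]
4: onto pile 1 (replacing 2). tops = [4]
1: new pile. tops = [4, 1]
3: onto pile 2 (replacing 1). tops = [4, 3]

2 piles, so the longest decreasing subsequence has length 2.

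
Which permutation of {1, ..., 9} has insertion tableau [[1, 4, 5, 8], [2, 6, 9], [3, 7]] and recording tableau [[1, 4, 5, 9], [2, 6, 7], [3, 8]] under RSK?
Reverse the RSK construction: for i from n down to 1, find the cell of Q containing i, remove the entry at that cell from P, and reverse-bump it up through P; the value ejected from row 1 is w(i).

Step i=9: Q has 9 at row 1, column 4; remove that cell from P, ejecting 8. So w(9) = 8. P is now [[1, 4, 5], [2, 6, 9], [3, 7]].
Step i=8: Q has 8 at row 3, column 2; remove 7 from row 3 of P and reverse-bump: 7 enters row 2 and ejects 6; 6 enters row 1 and ejects 5. So w(8) = 5. P is now [[1, 4, 6], [2, 7, 9], [3]].
Step i=7: Q has 7 at row 2, column 3; remove 9 from row 2 of P and reverse-bump: 9 enters row 1 and ejects 6. So w(7) = 6. P is now [[1, 4, 9], [2, 7], [3]].
Step i=6: Q has 6 at row 2, column 2; remove 7 from row 2 of P and reverse-bump: 7 enters row 1 and ejects 4. So w(6) = 4. P is now [[1, 7, 9], [2], [3]].
Step i=5: Q has 5 at row 1, column 3; remove that cell from P, ejecting 9. So w(5) = 9. P is now [[1, 7], [2], [3]].
Step i=4: Q has 4 at row 1, column 2; remove that cell from P, ejecting 7. So w(4) = 7. P is now [[1], [2], [3]].
Step i=3: Q has 3 at row 3, column 1; remove 3 from row 3 of P and reverse-bump: 3 enters row 2 and ejects 2; 2 enters row 1 and ejects 1. So w(3) = 1. P is now [[2], [3]].
Step i=2: Q has 2 at row 2, column 1; remove 3 from row 2 of P and reverse-bump: 3 enters row 1 and ejects 2. So w(2) = 2. P is now [[3]].
Step i=1: Q has 1 at row 1, column 1; remove that cell from P, ejecting 3. So w(1) = 3. P is now [].

So w = 3 2 1 7 9 4 6 5 8.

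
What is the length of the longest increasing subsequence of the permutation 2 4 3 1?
2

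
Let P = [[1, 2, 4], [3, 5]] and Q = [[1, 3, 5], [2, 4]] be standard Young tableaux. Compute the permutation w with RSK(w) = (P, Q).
3 1 5 2 4

Reverse the RSK construction: for i from n down to 1, find the cell of Q containing i, remove the entry at that cell from P, and reverse-bump it up through P; the value ejected from row 1 is w(i).

Step i=5: Q has 5 at row 1, column 3; remove that cell from P, ejecting 4. So w(5) = 4. P is now [[1, 2], [3, 5]].
Step i=4: Q has 4 at row 2, column 2; remove 5 from row 2 of P and reverse-bump: 5 enters row 1 and ejects 2. So w(4) = 2. P is now [[1, 5], [3]].
Step i=3: Q has 3 at row 1, column 2; remove that cell from P, ejecting 5. So w(3) = 5. P is now [[1], [3]].
Step i=2: Q has 2 at row 2, column 1; remove 3 from row 2 of P and reverse-bump: 3 enters row 1 and ejects 1. So w(2) = 1. P is now [[3]].
Step i=1: Q has 1 at row 1, column 1; remove that cell from P, ejecting 3. So w(1) = 3. P is now [].

So w = 3 1 5 2 4.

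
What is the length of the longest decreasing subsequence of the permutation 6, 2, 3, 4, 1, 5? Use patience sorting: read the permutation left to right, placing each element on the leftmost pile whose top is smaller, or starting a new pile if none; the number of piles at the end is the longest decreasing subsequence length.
3

6: new pile. tops = [6]
2: new pile. tops = [6, 2]
3: onto pile 2 (replacing 2). tops = [6, 3]
4: onto pile 2 (replacing 3). tops = [6, 4]
1: new pile. tops = [6, 4, 1]
5: onto pile 2 (replacing 4). tops = [6, 5, 1]

3 piles, so the longest decreasing subsequence has length 3.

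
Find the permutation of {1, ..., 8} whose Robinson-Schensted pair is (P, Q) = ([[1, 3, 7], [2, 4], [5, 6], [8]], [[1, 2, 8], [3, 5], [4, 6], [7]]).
5 8 2 1 6 4 3 7

Reverse RSK: for i = n, n-1, ..., 1, locate i in Q, remove the corresponding corner cell from P, and reverse-bump its entry up through P; the value ejected from row 1 is w(i).

So w = 5 8 2 1 6 4 3 7.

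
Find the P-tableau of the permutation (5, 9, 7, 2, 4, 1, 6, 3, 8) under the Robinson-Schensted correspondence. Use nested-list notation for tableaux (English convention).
P = [[1, 3, 6, 8], [2, 4], [5, 7], [9]]

Insert 5: appended to row 1. P = [[5]].
Insert 9: appended to row 1. P = [[5, 9]].
Insert 7: 7 bumps 9 from row 1; 9 starts row 2. P = [[5, 7], [9]].
Insert 2: 2 bumps 5 from row 1; 5 bumps 9 from row 2; 9 starts row 3. P = [[2, 7], [5], [9]].
Insert 4: 4 bumps 7 from row 1; 7 appends to row 2. P = [[2, 4], [5, 7], [9]].
Insert 1: 1 bumps 2 from row 1; 2 bumps 5 from row 2; 5 bumps 9 from row 3; 9 starts row 4. P = [[1, 4], [2, 7], [5], [9]].
Insert 6: appended to row 1. P = [[1, 4, 6], [2, 7], [5], [9]].
Insert 3: 3 bumps 4 from row 1; 4 bumps 7 from row 2; 7 appends to row 3. P = [[1, 3, 6], [2, 4], [5, 7], [9]].
Insert 8: appended to row 1. P = [[1, 3, 6, 8], [2, 4], [5, 7], [9]].

So P = [[1, 3, 6, 8], [2, 4], [5, 7], [9]].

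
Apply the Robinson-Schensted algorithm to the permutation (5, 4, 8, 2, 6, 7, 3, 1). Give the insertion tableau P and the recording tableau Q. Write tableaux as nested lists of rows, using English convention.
P = [[1, 3, 7], [2, 6], [4, 8], [5]], Q = [[1, 3, 6], [2, 5], [4, 7], [8]]

Insert each entry of the permutation into P by Schensted row insertion, recording in Q the position of each new cell.

Insert 5: appended to row 1. P = [[5]], Q = [[1]].
Insert 4: 4 bumps 5 from row 1; 5 starts row 2. P = [[4], [5]], Q = [[1], [2]].
Insert 8: appended to row 1. P = [[4, 8], [5]], Q = [[1, 3], [2]].
Insert 2: 2 bumps 4 from row 1; 4 bumps 5 from row 2; 5 starts row 3. P = [[2, 8], [4], [5]], Q = [[1, 3], [2], [4]].
Insert 6: 6 bumps 8 from row 1; 8 appends to row 2. P = [[2, 6], [4, 8], [5]], Q = [[1, 3], [2, 5], [4]].
Insert 7: appended to row 1. P = [[2, 6, 7], [4, 8], [5]], Q = [[1, 3, 6], [2, 5], [4]].
Insert 3: 3 bumps 6 from row 1; 6 bumps 8 from row 2; 8 appends to row 3. P = [[2, 3, 7], [4, 6], [5, 8]], Q = [[1, 3, 6], [2, 5], [4, 7]].
Insert 1: 1 bumps 2 from row 1; 2 bumps 4 from row 2; 4 bumps 5 from row 3; 5 starts row 4. P = [[1, 3, 7], [2, 6], [4, 8], [5]], Q = [[1, 3, 6], [2, 5], [4, 7], [8]].

So P = [[1, 3, 7], [2, 6], [4, 8], [5]], Q = [[1, 3, 6], [2, 5], [4, 7], [8]].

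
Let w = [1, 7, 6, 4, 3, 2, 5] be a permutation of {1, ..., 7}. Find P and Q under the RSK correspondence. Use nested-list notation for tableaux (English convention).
P = [[1, 2, 5], [3], [4], [6], [7]], Q = [[1, 2, 7], [3], [4], [5], [6]]

Insert each entry of the permutation into P by Schensted row insertion, recording in Q the position of each new cell.

Insert 1: appended to row 1. P = [[1]], Q = [[1]].
Insert 7: appended to row 1. P = [[1, 7]], Q = [[1, 2]].
Insert 6: 6 bumps 7 from row 1; 7 starts row 2. P = [[1, 6], [7]], Q = [[1, 2], [3]].
Insert 4: 4 bumps 6 from row 1; 6 bumps 7 from row 2; 7 starts row 3. P = [[1, 4], [6], [7]], Q = [[1, 2], [3], [4]].
Insert 3: 3 bumps 4 from row 1; 4 bumps 6 from row 2; 6 bumps 7 from row 3; 7 starts row 4. P = [[1, 3], [4], [6], [7]], Q = [[1, 2], [3], [4], [5]].
Insert 2: 2 bumps 3 from row 1; 3 bumps 4 from row 2; 4 bumps 6 from row 3; 6 bumps 7 from row 4; 7 starts row 5. P = [[1, 2], [3], [4], [6], [7]], Q = [[1, 2], [3], [4], [5], [6]].
Insert 5: appended to row 1. P = [[1, 2, 5], [3], [4], [6], [7]], Q = [[1, 2, 7], [3], [4], [5], [6]].

So P = [[1, 2, 5], [3], [4], [6], [7]], Q = [[1, 2, 7], [3], [4], [5], [6]].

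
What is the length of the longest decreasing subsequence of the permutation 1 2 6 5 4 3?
4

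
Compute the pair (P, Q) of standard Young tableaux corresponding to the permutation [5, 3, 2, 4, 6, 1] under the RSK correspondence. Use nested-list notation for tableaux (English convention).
Insert each entry of the permutation into P by Schensted row insertion, recording in Q the position of each new cell.

Insert 5: appended to row 1. P = [[5]].
Insert 3: 3 bumps 5 from row 1; 5 starts row 2. P = [[3], [5]].
Insert 2: 2 bumps 3 from row 1; 3 bumps 5 from row 2; 5 starts row 3. P = [[2], [3], [5]].
Insert 4: appended to row 1. P = [[2, 4], [3], [5]].
Insert 6: appended to row 1. P = [[2, 4, 6], [3], [5]].
Insert 1: 1 bumps 2 from row 1; 2 bumps 3 from row 2; 3 bumps 5 from row 3; 5 starts row 4. P = [[1, 4, 6], [2], [3], [5]].

So P = [[1, 4, 6], [2], [3], [5]], Q = [[1, 4, 5], [2], [3], [6]].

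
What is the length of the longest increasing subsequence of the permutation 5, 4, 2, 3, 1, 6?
3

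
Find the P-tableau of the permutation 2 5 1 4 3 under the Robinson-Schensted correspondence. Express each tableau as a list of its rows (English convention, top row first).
Insert 2: appended to row 1. P = [[2]].
Insert 5: appended to row 1. P = [[2, 5]].
Insert 1: 1 bumps 2 from row 1; 2 starts row 2. P = [[1, 5], [2]].
Insert 4: 4 bumps 5 from row 1; 5 appends to row 2. P = [[1, 4], [2, 5]].
Insert 3: 3 bumps 4 from row 1; 4 bumps 5 from row 2; 5 starts row 3. P = [[1, 3], [2, 4], [5]].

So P = [[1, 3], [2, 4], [5]].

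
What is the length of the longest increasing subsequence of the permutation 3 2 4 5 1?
3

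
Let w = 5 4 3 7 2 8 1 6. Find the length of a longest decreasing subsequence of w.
5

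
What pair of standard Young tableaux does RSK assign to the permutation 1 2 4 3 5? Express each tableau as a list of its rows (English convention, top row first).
P = [[1, 2, 3, 5], [4]], Q = [[1, 2, 3, 5], [4]]

Insert each entry of the permutation into P by Schensted row insertion, recording in Q the position of each new cell.

Insert 1: appended to row 1. P = [[1]], Q = [[1]].
Insert 2: appended to row 1. P = [[1, 2]], Q = [[1, 2]].
Insert 4: appended to row 1. P = [[1, 2, 4]], Q = [[1, 2, 3]].
Insert 3: 3 bumps 4 from row 1; 4 starts row 2. P = [[1, 2, 3], [4]], Q = [[1, 2, 3], [4]].
Insert 5: appended to row 1. P = [[1, 2, 3, 5], [4]], Q = [[1, 2, 3, 5], [4]].

So P = [[1, 2, 3, 5], [4]], Q = [[1, 2, 3, 5], [4]].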